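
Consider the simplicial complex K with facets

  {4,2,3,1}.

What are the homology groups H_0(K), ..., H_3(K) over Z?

Fix the vertex order 1 < 2 < 3 < 4 and write every simplex with vertices in increasing order. Then dim K = 3 and the simplices of K are:

  0-simplices (4): [1], [2], [3], [4]
  1-simplices (6): [1,2], [1,3], [1,4], [2,3], [2,4], [3,4]
  2-simplices (4): [1,2,3], [1,2,4], [1,3,4], [2,3,4]
  3-simplices (1): [1,2,3,4]

Hence C_0 ≅ Z^4, C_1 ≅ Z^6, C_2 ≅ Z^4, C_3 ≅ Z^1.

The boundary map ∂_1: C_1 → C_0 maps an edge to its endpoints' difference, ∂[p,q] = q − p. For instance
  ∂[1,3] = [3] − [1].
The resulting 4×6 matrix has rank 3, and its Smith normal form has invariant factors (1,1,1).

∂_2: C_2 → C_1 maps a triangle to the signed sum of its edges. For instance
  ∂[1,3,4] = [3,4] − [1,4] + [1,3],
  ∂[1,2,3] = [2,3] − [1,3] + [1,2].
The 6×4 boundary matrix has rank 3 and Smith normal form diag(1,1,1).

Boundary ∂_3: C_3 → C_2 sends each 3-simplex σ to the alternating sum Σ_i (−1)^i (σ with its i-th vertex removed). For instance
  ∂[1,2,3,4] = [2,3,4] − [1,3,4] + [1,2,4] − [1,2,3].
The resulting 4×1 matrix has rank 1, and its Smith normal form has invariant factors (1).

Now H_k = ker ∂_k / im ∂_{k+1}, so:

  H_0: rank C_0 − rank ∂_1 = 4 − 3 = 1, and the invariant factors of ∂_1 are all 1, so H_0 ≅ Z.
  H_1: rank ker ∂_1 − rank ∂_2 = (6 − 3) − 3 = 0, and the invariant factors of ∂_2 are all 1, so H_1 ≅ 0.
  H_2: rank ker ∂_2 − rank ∂_3 = (4 − 3) − 1 = 0, and the invariant factors of ∂_3 are all 1, so H_2 ≅ 0.
  H_3: rank ker ∂_3 − rank ∂_4 = (1 − 1) − 0 = 0, and there is no ∂_4, so H_3 ≅ 0.

H_0 ≅ Z,  H_1 = 0,  H_2 = 0,  H_3 = 0.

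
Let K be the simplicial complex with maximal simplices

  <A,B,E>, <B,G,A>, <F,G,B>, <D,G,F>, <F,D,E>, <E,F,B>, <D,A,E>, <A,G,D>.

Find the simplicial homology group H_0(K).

H_0 ≅ Z.

Fix the vertex order A < B < D < E < F < G and write every simplex with vertices in increasing order. Then dim K = 2 and the simplices of K are:

  0-simplices (6): A, B, D, E, F, G
  1-simplices (12): AB, AD, AE, AG, BE, BF, BG, DE, DF, DG, EF, FG
  2-simplices (8): ABE, ABG, ADE, ADG, BEF, BFG, DEF, DFG

Hence C_0 ≅ Z^6, C_1 ≅ Z^12, C_2 ≅ Z^8.

The boundary map ∂_1: C_1 → C_0 is given by ∂[p,q] = [q] − [p].
The 6×12 boundary matrix has rank 5 and Smith normal form diag(1,1,1,1,1).

The boundary map ∂_2: C_2 → C_1 acts by ∂[p,q,r] = [q,r] − [p,r] + [p,q]. For instance
  ∂ADG = DG − AG + AD,
  ∂BEF = EF − BF + BE.
The 12×8 boundary matrix has rank 7 and Smith normal form diag(1,1,1,1,1,1,1).

Now H_k = ker ∂_k / im ∂_{k+1}, so:

  H_0: rank C_0 − rank ∂_1 = 6 − 5 = 1, and the invariant factors of ∂_1 are all 1, so H_0 ≅ Z.

(K is a triangulation of the 2-sphere S^2.)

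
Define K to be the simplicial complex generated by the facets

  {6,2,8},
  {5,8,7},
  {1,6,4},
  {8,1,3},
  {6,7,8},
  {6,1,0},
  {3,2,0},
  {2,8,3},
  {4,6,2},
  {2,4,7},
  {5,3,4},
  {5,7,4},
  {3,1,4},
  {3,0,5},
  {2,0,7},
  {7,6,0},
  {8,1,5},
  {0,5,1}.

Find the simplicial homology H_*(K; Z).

H_0 = Z,  H_1 = Z ⊕ Z/2,  H_2 = 0.

K has 9 vertices, 27 edges, 18 triangles.
rank ∂_0 = 0, rank ∂_1 = 8 ⇒ b_0 = 9 − 0 − 8 = 1; all invariant factors of ∂_1 are 1 so no torsion. So H_0 = Z.
rank ∂_1 = 8, rank ∂_2 = 18 ⇒ b_1 = 27 − 8 − 18 = 1; ∂_2 has invariant factor(s) [2] giving torsion. So H_1 = Z ⊕ Z/2.
rank ∂_2 = 18, rank ∂_3 = 0 ⇒ b_2 = 18 − 18 − 0 = 0. So H_2 = 0.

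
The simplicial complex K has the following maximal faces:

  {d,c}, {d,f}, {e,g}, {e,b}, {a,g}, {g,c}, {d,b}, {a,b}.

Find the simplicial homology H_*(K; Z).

H_0 ≅ Z,  H_1 ≅ Z^2.

We work with the vertex ordering a < b < c < d < e < f < g. The simplices of K, each written with vertices in increasing order, are:

  0-simplices (7): a, b, c, d, e, f, g
  1-simplices (8): ab, ag, bd, be, cd, cg, df, eg

Hence C_0 ≅ Z^7, C_1 ≅ Z^8.

Boundary ∂_1: C_1 → C_0 maps an edge to its endpoints' difference, ∂[p,q] = q − p. For instance
  ∂bd = d − b.
The 7×8 boundary matrix has rank 6 and Smith normal form diag(1,1,1,1,1,1).

Computing H_k = (kernel of ∂_k) / (image of ∂_{k+1}):

  H_0: rank C_0 − rank ∂_1 = 7 − 6 = 1, and the invariant factors of ∂_1 are all 1, so H_0 ≅ Z.
  H_1: rank ker ∂_1 − rank ∂_2 = (8 − 6) − 0 = 2, and there is no ∂_2, so H_1 ≅ Z^2.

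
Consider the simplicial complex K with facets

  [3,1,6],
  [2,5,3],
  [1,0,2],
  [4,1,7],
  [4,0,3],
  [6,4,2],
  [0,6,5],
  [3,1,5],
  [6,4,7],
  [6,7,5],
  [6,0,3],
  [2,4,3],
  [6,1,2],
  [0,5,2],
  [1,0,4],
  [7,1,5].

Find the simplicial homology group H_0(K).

We work with the vertex ordering 0 < 1 < 2 < 3 < 4 < 5 < 6 < 7. The simplices of K, each written with vertices in increasing order, are:

  0-simplices (8): [0], [1], [2], [3], [4], [5], [6], [7]
  1-simplices (24): (24 of them)
  2-simplices (16): [0,1,2], [0,1,4], [0,2,5], [0,3,4], [0,3,6], [0,5,6], [1,2,6], [1,3,5], [1,3,6], [1,4,7], [1,5,7], [2,3,4], [2,3,5], [2,4,6], [4,6,7], [5,6,7]

Hence C_0 ≅ Z^8, C_1 ≅ Z^24, C_2 ≅ Z^16.

Boundary ∂_1: C_1 → C_0 maps an edge to its endpoints' difference, ∂[p,q] = q − p. For instance
  ∂[1,4] = [4] − [1].
The resulting 8×24 matrix has rank 7, and its Smith normal form has invariant factors (1,1,1,1,1,1,1).

The boundary map ∂_2: C_2 → C_1 sends each 2-simplex [p,q,r] to [q,r] − [p,r] + [p,q]. For instance
  ∂[5,6,7] = [6,7] − [5,7] + [5,6],
  ∂[0,1,2] = [1,2] − [0,2] + [0,1].
As a 24×16 matrix over Z this has rank 15, with invariant factors (1,1,1,1,1,1,1,1,1,1,1,1,1,1,1).

From H_k ≅ ker(∂_k) / im(∂_{k+1}) we obtain:

  H_0: rank C_0 − rank ∂_1 = 8 − 7 = 1, and the invariant factors of ∂_1 are all 1, so H_0 = Z.

H_0 = Z.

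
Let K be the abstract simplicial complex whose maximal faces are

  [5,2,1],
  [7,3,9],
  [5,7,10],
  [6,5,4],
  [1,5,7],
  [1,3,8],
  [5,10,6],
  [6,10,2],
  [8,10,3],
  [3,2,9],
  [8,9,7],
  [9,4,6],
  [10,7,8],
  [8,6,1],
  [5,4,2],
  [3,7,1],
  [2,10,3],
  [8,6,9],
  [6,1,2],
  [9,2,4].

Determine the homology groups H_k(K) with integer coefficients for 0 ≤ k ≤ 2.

H_0 = Z,  H_1 = Z ⊕ Z/2,  H_2 = 0.

We work with the vertex ordering 1 < 2 < 3 < 4 < 5 < 6 < 7 < 8 < 9 < 10. The simplices of K, each written with vertices in increasing order, are:

  0-simplices (10): [1], [2], [3], [4], [5], [6], [7], [8], [9], [10]
  1-simplices (30): (30 of them)
  2-simplices (20): (20 of them)

Hence C_0 ≅ Z^10, C_1 ≅ Z^30, C_2 ≅ Z^20.

Boundary ∂_1: C_1 → C_0 is given by ∂[p,q] = [q] − [p]. For instance
  ∂[2,3] = [3] − [2].
As a 10×30 matrix over Z this has rank 9, with invariant factors (1,1,1,1,1,1,1,1,1).

∂_2: C_2 → C_1 sends each 2-simplex [p,q,r] to [q,r] − [p,r] + [p,q]. For instance
  ∂[1,2,6] = [2,6] − [1,6] + [1,2],
  ∂[2,4,9] = [4,9] − [2,9] + [2,4].
The 30×20 boundary matrix has rank 20 and Smith normal form diag(1,1,1,1,1,1,1,1,1,1,1,1,1,1,1,1,1,1,1,2).

Computing H_k = (kernel of ∂_k) / (image of ∂_{k+1}):

  H_0: rank C_0 − rank ∂_1 = 10 − 9 = 1, and the invariant factors of ∂_1 are all 1, so H_0 ≅ Z.
  H_1: rank ker ∂_1 − rank ∂_2 = (30 − 9) − 20 = 1, and ∂_2 has invariant factor 2 > 1, so H_1 ≅ Z ⊕ Z/2.
  H_2: rank ker ∂_2 − rank ∂_3 = (20 − 20) − 0 = 0, and there is no ∂_3, so H_2 ≅ 0.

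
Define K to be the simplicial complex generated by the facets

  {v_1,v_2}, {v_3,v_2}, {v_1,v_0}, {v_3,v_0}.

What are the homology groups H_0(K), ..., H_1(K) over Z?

We work with the vertex ordering v_0 < v_1 < v_2 < v_3. The simplices of K, each written with vertices in increasing order, are:

  0-simplices (4): [v_0], [v_1], [v_2], [v_3]
  1-simplices (4): [v_0,v_1], [v_0,v_3], [v_1,v_2], [v_2,v_3]

so the chain groups are C_0 ≅ Z^4, C_1 ≅ Z^4.

The boundary map ∂_1: C_1 → C_0 sends each edge [p,q] (with p < q) to q − p.
The 4×4 boundary matrix has rank 3 and Smith normal form diag(1,1,1).

Computing H_k = (kernel of ∂_k) / (image of ∂_{k+1}):

  H_0: rank C_0 − rank ∂_1 = 4 − 3 = 1, and the invariant factors of ∂_1 are all 1, so H_0 ≅ Z.
  H_1: rank ker ∂_1 − rank ∂_2 = (4 − 3) − 0 = 1, and there is no ∂_2, so H_1 ≅ Z.

H_0 ≅ Z,  H_1 ≅ Z.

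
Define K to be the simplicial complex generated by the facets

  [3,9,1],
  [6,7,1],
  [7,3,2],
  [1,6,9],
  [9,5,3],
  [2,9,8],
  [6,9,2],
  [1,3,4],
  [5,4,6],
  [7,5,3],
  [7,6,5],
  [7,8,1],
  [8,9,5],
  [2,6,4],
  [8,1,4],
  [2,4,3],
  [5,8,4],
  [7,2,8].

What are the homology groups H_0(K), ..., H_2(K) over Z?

Take the total order 1 < 2 < 3 < 4 < 5 < 6 < 7 < 8 < 9 on the vertex set. Then K (dimension 2) consists of the simplices:

  0-simplices (9): [1], [2], [3], [4], [5], [6], [7], [8], [9]
  1-simplices (27): (27 of them)
  2-simplices (18): [1,3,4], [1,3,9], [1,4,8], [1,6,7], [1,6,9], [1,7,8], [2,3,4], [2,3,7], [2,4,6], [2,6,9], [2,7,8], [2,8,9], [3,5,7], [3,5,9], [4,5,6], [4,5,8], [5,6,7], [5,8,9]

Hence C_0 ≅ Z^9, C_1 ≅ Z^27, C_2 ≅ Z^18.

Boundary ∂_1: C_1 → C_0 is given by ∂[p,q] = [q] − [p].
This gives a 9×27 integer matrix of rank 8; reducing to Smith normal form yields diagonal entries (1,1,1,1,1,1,1,1).

The boundary map ∂_2: C_2 → C_1 sends each 2-simplex [p,q,r] to [q,r] − [p,r] + [p,q]. For instance
  ∂[2,7,8] = [7,8] − [2,8] + [2,7],
  ∂[1,3,4] = [3,4] − [1,4] + [1,3].
As a 27×18 matrix over Z this has rank 17, with invariant factors (1,1,1,1,1,1,1,1,1,1,1,1,1,1,1,1,1).

Computing H_k = (kernel of ∂_k) / (image of ∂_{k+1}):

  H_0: rank C_0 − rank ∂_1 = 9 − 8 = 1, and the invariant factors of ∂_1 are all 1, so H_0 = Z.
  H_1: rank ker ∂_1 − rank ∂_2 = (27 − 8) − 17 = 2, and the invariant factors of ∂_2 are all 1, so H_1 = Z^2.
  H_2: rank ker ∂_2 − rank ∂_3 = (18 − 17) − 0 = 1, and there is no ∂_3, so H_2 = Z.

As a check, the Euler characteristic is 9 − 27 + 18 = 0, which agrees with 1 − 2 + 1 = 0.
(K is a triangulation of the torus T^2.)

H_0 = Z,  H_1 = Z^2,  H_2 = Z.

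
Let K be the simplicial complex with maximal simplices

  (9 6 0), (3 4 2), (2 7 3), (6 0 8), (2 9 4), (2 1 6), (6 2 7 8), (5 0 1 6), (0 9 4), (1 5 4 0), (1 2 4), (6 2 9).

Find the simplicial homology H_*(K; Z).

Take the total order 0 < 1 < 2 < 3 < 4 < 5 < 6 < 7 < 8 < 9 on the vertex set. Then K (dimension 3) consists of the simplices:

  0-simplices (10): [0], [1], [2], [3], [4], [5], [6], [7], [8], [9]
  1-simplices (25): (25 of them)
  2-simplices (20): (20 of them)
  3-simplices (3): [0,1,4,5], [0,1,5,6], [2,6,7,8]

so the chain groups are C_0 ≅ Z^10, C_1 ≅ Z^25, C_2 ≅ Z^20, C_3 ≅ Z^3.

Boundary ∂_1: C_1 → C_0 maps an edge to its endpoints' difference, ∂[p,q] = q − p.
The 10×25 boundary matrix has rank 9 and Smith normal form diag(1,1,1,1,1,1,1,1,1).

Boundary ∂_2: C_2 → C_1 maps a triangle to the signed sum of its edges. For instance
  ∂[2,4,9] = [4,9] − [2,9] + [2,4],
  ∂[0,1,5] = [1,5] − [0,5] + [0,1].
As a 25×20 matrix over Z this has rank 16, with invariant factors (1,1,1,1,1,1,1,1,1,1,1,1,1,1,1,1).

∂_3: C_3 → C_2 sends each 3-simplex σ to the alternating sum Σ_i (−1)^i (σ with its i-th vertex removed). For instance
  ∂[2,6,7,8] = [6,7,8] − [2,7,8] + [2,6,8] − [2,6,7],
  ∂[0,1,4,5] = [1,4,5] − [0,4,5] + [0,1,5] − [0,1,4].
The 20×3 boundary matrix has rank 3 and Smith normal form diag(1,1,1).

Reading off H_k = ker ∂_k / im ∂_{k+1}:

  H_0: rank C_0 − rank ∂_1 = 10 − 9 = 1, and the invariant factors of ∂_1 are all 1, so H_0 = Z.
  H_1: rank ker ∂_1 − rank ∂_2 = (25 − 9) − 16 = 0, and the invariant factors of ∂_2 are all 1, so H_1 = 0.
  H_2: rank ker ∂_2 − rank ∂_3 = (20 − 16) − 3 = 1, and the invariant factors of ∂_3 are all 1, so H_2 = Z.
  H_3: rank ker ∂_3 − rank ∂_4 = (3 − 3) − 0 = 0, and there is no ∂_4, so H_3 = 0.

As a check, the Euler characteristic is 10 − 25 + 20 − 3 = 2, which agrees with 1 − 0 + 1 − 0 = 2.

H_0 = Z,  H_1 = 0,  H_2 = Z,  H_3 = 0.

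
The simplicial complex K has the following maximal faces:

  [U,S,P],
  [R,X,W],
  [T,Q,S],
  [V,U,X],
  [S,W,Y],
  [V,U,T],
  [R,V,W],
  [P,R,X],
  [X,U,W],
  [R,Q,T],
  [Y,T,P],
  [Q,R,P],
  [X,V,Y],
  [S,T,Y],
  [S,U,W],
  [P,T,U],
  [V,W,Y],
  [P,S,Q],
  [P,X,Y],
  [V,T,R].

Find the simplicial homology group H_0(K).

We work with the vertex ordering P < Q < R < S < T < U < V < W < X < Y. The simplices of K, each written with vertices in increasing order, are:

  0-simplices (10): P, Q, R, S, T, U, V, W, X, Y
  1-simplices (30): PQ, PR, PS, PT, PU, PX, PY, QR, QS, QT, RT, RV, RW, RX, ST, SU, SW, SY, TU, TV, TY, UV, UW, UX, VW, VX, VY, WX, WY, XY
  2-simplices (20): PQR, PQS, PRX, PSU, PTU, PTY, PXY, QRT, QST, RTV, RVW, RWX, STY, SUW, SWY, TUV, UVX, UWX, VWY, VXY

giving chain groups C_0 ≅ Z^10, C_1 ≅ Z^30, C_2 ≅ Z^20.

∂_1: C_1 → C_0 maps an edge to its endpoints' difference, ∂[p,q] = q − p.
The resulting 10×30 matrix has rank 9, and its Smith normal form has invariant factors (1,1,1,1,1,1,1,1,1).

Boundary ∂_2: C_2 → C_1 sends each 2-simplex [p,q,r] to [q,r] − [p,r] + [p,q]. For instance
  ∂PTY = TY − PY + PT,
  ∂QST = ST − QT + QS.
As a 30×20 matrix over Z this has rank 20, with invariant factors (1,1,1,1,1,1,1,1,1,1,1,1,1,1,1,1,1,1,1,2).

From H_k ≅ ker(∂_k) / im(∂_{k+1}) we obtain:

  H_0: rank C_0 − rank ∂_1 = 10 − 9 = 1, and the invariant factors of ∂_1 are all 1, so H_0 ≅ Z.

H_0 ≅ Z.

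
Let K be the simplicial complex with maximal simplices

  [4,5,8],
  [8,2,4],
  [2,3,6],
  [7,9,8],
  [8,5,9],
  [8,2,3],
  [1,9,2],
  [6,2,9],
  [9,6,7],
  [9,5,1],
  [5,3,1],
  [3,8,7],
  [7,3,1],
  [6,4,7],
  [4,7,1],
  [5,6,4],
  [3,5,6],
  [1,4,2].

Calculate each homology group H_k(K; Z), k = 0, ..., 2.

Take the total order 1 < 2 < 3 < 4 < 5 < 6 < 7 < 8 < 9 on the vertex set. Then K (dimension 2) consists of the simplices:

  0-simplices (9): [1], [2], [3], [4], [5], [6], [7], [8], [9]
  1-simplices (27): (27 of them)
  2-simplices (18): [1,2,4], [1,2,9], [1,3,5], [1,3,7], [1,4,7], [1,5,9], [2,3,6], [2,3,8], [2,4,8], [2,6,9], [3,5,6], [3,7,8], [4,5,6], [4,5,8], [4,6,7], [5,8,9], [6,7,9], [7,8,9]

so the chain groups are C_0 ≅ Z^9, C_1 ≅ Z^27, C_2 ≅ Z^18.

Boundary ∂_1: C_1 → C_0 sends each edge [p,q] (with p < q) to q − p. For instance
  ∂[2,4] = [4] − [2].
As a 9×27 matrix over Z this has rank 8, with invariant factors (1,1,1,1,1,1,1,1).

∂_2: C_2 → C_1 maps a triangle to the signed sum of its edges. For instance
  ∂[1,3,7] = [3,7] − [1,7] + [1,3],
  ∂[1,2,9] = [2,9] − [1,9] + [1,2].
This gives a 27×18 integer matrix of rank 17; reducing to Smith normal form yields diagonal entries (1,1,1,1,1,1,1,1,1,1,1,1,1,1,1,1,1).

Now H_k = ker ∂_k / im ∂_{k+1}, so:

  H_0: rank C_0 − rank ∂_1 = 9 − 8 = 1, and the invariant factors of ∂_1 are all 1, so H_0 = Z.
  H_1: rank ker ∂_1 − rank ∂_2 = (27 − 8) − 17 = 2, and the invariant factors of ∂_2 are all 1, so H_1 = Z^2.
  H_2: rank ker ∂_2 − rank ∂_3 = (18 − 17) − 0 = 1, and there is no ∂_3, so H_2 = Z.

As a check, the Euler characteristic is 9 − 27 + 18 = 0, which agrees with 1 − 2 + 1 = 0.
(K is a triangulation of the torus T^2.)

H_0 ≅ Z,  H_1 ≅ Z^2,  H_2 ≅ Z.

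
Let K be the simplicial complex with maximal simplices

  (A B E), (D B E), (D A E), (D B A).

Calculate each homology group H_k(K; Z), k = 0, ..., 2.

H_0 = Z,  H_1 = 0,  H_2 = Z.

Fix the vertex order A < B < D < E and write every simplex with vertices in increasing order. Then dim K = 2 and the simplices of K are:

  0-simplices (4): A, B, D, E
  1-simplices (6): AB, AD, AE, BD, BE, DE
  2-simplices (4): ABD, ABE, ADE, BDE

Hence C_0 ≅ Z^4, C_1 ≅ Z^6, C_2 ≅ Z^4.

∂_1: C_1 → C_0 is given by ∂[p,q] = [q] − [p]. For instance
  ∂BE = E − B.
The 4×6 boundary matrix has rank 3 and Smith normal form diag(1,1,1).

Boundary ∂_2: C_2 → C_1 maps a triangle to the signed sum of its edges. For instance
  ∂ABE = BE − AE + AB,
  ∂BDE = DE − BE + BD.
The 6×4 boundary matrix has rank 3 and Smith normal form diag(1,1,1).

Now H_k = ker ∂_k / im ∂_{k+1}, so:

  H_0: rank C_0 − rank ∂_1 = 4 − 3 = 1, and the invariant factors of ∂_1 are all 1, so H_0 ≅ Z.
  H_1: rank ker ∂_1 − rank ∂_2 = (6 − 3) − 3 = 0, and the invariant factors of ∂_2 are all 1, so H_1 ≅ 0.
  H_2: rank ker ∂_2 − rank ∂_3 = (4 − 3) − 0 = 1, and there is no ∂_3, so H_2 ≅ Z.

As a check, the Euler characteristic is 4 − 6 + 4 = 2, which agrees with 1 − 0 + 1 = 2.
(K is a triangulation of the 2-sphere S^2.)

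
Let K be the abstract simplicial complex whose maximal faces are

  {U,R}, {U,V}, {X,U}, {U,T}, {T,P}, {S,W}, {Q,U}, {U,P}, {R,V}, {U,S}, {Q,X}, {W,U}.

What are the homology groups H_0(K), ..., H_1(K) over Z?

We work with the vertex ordering P < Q < R < S < T < U < V < W < X. The simplices of K, each written with vertices in increasing order, are:

  0-simplices (9): P, Q, R, S, T, U, V, W, X
  1-simplices (12): PT, PU, QU, QX, RU, RV, SU, SW, TU, UV, UW, UX

Hence C_0 ≅ Z^9, C_1 ≅ Z^12.

Boundary ∂_1: C_1 → C_0 is given by ∂[p,q] = [q] − [p]. For instance
  ∂UW = W − U.
This gives a 9×12 integer matrix of rank 8; reducing to Smith normal form yields diagonal entries (1,1,1,1,1,1,1,1).

Computing H_k = (kernel of ∂_k) / (image of ∂_{k+1}):

  H_0: rank C_0 − rank ∂_1 = 9 − 8 = 1, and the invariant factors of ∂_1 are all 1, so H_0 ≅ Z.
  H_1: rank ker ∂_1 − rank ∂_2 = (12 − 8) − 0 = 4, and there is no ∂_2, so H_1 ≅ Z^4.

(K is a triangulation of a wedge of 4 circles.)

H_0 ≅ Z,  H_1 ≅ Z^4.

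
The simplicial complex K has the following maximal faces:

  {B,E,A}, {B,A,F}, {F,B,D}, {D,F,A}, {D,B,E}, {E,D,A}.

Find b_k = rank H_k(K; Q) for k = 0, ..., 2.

We work with the vertex ordering A < B < D < E < F. The simplices of K, each written with vertices in increasing order, are:

  0-simplices (5): A, B, D, E, F
  1-simplices (9): AB, AD, AE, AF, BD, BE, BF, DE, DF
  2-simplices (6): ABE, ABF, ADE, ADF, BDE, BDF

so the chain groups are C_0 ≅ Z^5, C_1 ≅ Z^9, C_2 ≅ Z^6.

Boundary ∂_1: C_1 → C_0 sends each edge [p,q] (with p < q) to q − p. For instance
  ∂DF = F − D.
The resulting 5×9 matrix has rank 4, and its Smith normal form has invariant factors (1,1,1,1).

The boundary map ∂_2: C_2 → C_1 acts by ∂[p,q,r] = [q,r] − [p,r] + [p,q]. For instance
  ∂ABE = BE − AE + AB,
  ∂ABF = BF − AF + AB.
This gives a 9×6 integer matrix of rank 5; reducing to Smith normal form yields diagonal entries (1,1,1,1,1).

Now H_k = ker ∂_k / im ∂_{k+1}, so:

  H_0: rank C_0 − rank ∂_1 = 5 − 4 = 1, and the invariant factors of ∂_1 are all 1, so H_0 ≅ Z.
  H_1: rank ker ∂_1 − rank ∂_2 = (9 − 4) − 5 = 0, and the invariant factors of ∂_2 are all 1, so H_1 ≅ 0.
  H_2: rank ker ∂_2 − rank ∂_3 = (6 − 5) − 0 = 1, and there is no ∂_3, so H_2 ≅ Z.

Hence the Betti numbers are b_0 = 1, b_1 = 0, b_2 = 1.

b_0 = 1, b_1 = 0, b_2 = 1.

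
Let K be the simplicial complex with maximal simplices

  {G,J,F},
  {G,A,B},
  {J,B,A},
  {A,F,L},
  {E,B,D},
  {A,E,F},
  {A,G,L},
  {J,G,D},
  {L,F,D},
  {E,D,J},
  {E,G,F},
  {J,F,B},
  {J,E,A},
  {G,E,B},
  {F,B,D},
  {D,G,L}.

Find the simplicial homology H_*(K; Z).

H_0 ≅ Z,  H_1 ≅ Z^2,  H_2 ≅ Z.

K has 8 vertices, 24 edges, 16 triangles.
rank ∂_0 = 0, rank ∂_1 = 7 ⇒ b_0 = 8 − 0 − 7 = 1; all invariant factors of ∂_1 are 1 so no torsion. So H_0 = Z.
rank ∂_1 = 7, rank ∂_2 = 15 ⇒ b_1 = 24 − 7 − 15 = 2; all invariant factors of ∂_2 are 1 so no torsion. So H_1 = Z^2.
rank ∂_2 = 15, rank ∂_3 = 0 ⇒ b_2 = 16 − 15 − 0 = 1. So H_2 = Z.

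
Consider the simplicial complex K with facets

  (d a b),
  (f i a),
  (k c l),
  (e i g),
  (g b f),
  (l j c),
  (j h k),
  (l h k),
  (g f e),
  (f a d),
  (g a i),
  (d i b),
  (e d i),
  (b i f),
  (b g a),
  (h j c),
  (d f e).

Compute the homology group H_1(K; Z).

H_1 ≅ Z ⊕ Z/2.

Fix the vertex order a < b < c < d < e < f < g < h < i < j < k < l and write every simplex with vertices in increasing order. Then dim K = 2 and the simplices of K are:

  0-simplices (12): a, b, c, d, e, f, g, h, i, j, k, l
  1-simplices (28): ab, ad, af, ag, ai, bd, bf, bg, bi, ch, cj, ck, cl, de, df, di, ef, eg, ei, fg, fi, gi, hj, hk, hl, jk, jl, kl
  2-simplices (17): abd, abg, adf, afi, agi, bdi, bfg, bfi, chj, cjl, ckl, def, dei, efg, egi, hjk, hkl

giving chain groups C_0 ≅ Z^12, C_1 ≅ Z^28, C_2 ≅ Z^17.

Boundary ∂_1: C_1 → C_0 maps an edge to its endpoints' difference, ∂[p,q] = q − p.
As a 12×28 matrix over Z this has rank 10, with invariant factors (1,1,1,1,1,1,1,1,1,1).

Boundary ∂_2: C_2 → C_1 acts by ∂[p,q,r] = [q,r] − [p,r] + [p,q]. For instance
  ∂bfi = fi − bi + bf,
  ∂abg = bg − ag + ab.
As a 28×17 matrix over Z this has rank 17, with invariant factors (1,1,1,1,1,1,1,1,1,1,1,1,1,1,1,1,2).

Reading off H_k = ker ∂_k / im ∂_{k+1}:

  H_1: rank ker ∂_1 − rank ∂_2 = (28 − 10) − 17 = 1, and ∂_2 has invariant factor 2 > 1, so H_1 ≅ Z ⊕ Z/2.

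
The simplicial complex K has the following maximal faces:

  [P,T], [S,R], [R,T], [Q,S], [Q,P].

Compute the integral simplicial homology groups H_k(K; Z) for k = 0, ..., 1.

Order the vertices as P < Q < R < S < T. Listing each simplex with vertices in this order, K has dimension 1 with simplices:

  0-simplices (5): P, Q, R, S, T
  1-simplices (5): PQ, PT, QS, RS, RT

Hence C_0 ≅ Z^5, C_1 ≅ Z^5.

∂_1: C_1 → C_0 sends each edge [p,q] (with p < q) to q − p. For instance
  ∂PQ = Q − P.
The 5×5 boundary matrix has rank 4 and Smith normal form diag(1,1,1,1).

From H_k ≅ ker(∂_k) / im(∂_{k+1}) we obtain:

  H_0: rank C_0 − rank ∂_1 = 5 − 4 = 1, and the invariant factors of ∂_1 are all 1, so H_0 ≅ Z.
  H_1: rank ker ∂_1 − rank ∂_2 = (5 − 4) − 0 = 1, and there is no ∂_2, so H_1 ≅ Z.

(K is a triangulation of the circle S^1.)

H_0 ≅ Z,  H_1 ≅ Z.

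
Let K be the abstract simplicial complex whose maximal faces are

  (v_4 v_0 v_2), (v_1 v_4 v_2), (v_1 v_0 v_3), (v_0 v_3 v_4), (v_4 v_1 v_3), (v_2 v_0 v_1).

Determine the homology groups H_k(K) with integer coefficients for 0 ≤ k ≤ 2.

Take the total order v_0 < v_1 < v_2 < v_3 < v_4 on the vertex set. Then K (dimension 2) consists of the simplices:

  0-simplices (5): [v_0], [v_1], [v_2], [v_3], [v_4]
  1-simplices (9): [v_0,v_1], [v_0,v_2], [v_0,v_3], [v_0,v_4], [v_1,v_2], [v_1,v_3], [v_1,v_4], [v_2,v_4], [v_3,v_4]
  2-simplices (6): [v_0,v_1,v_2], [v_0,v_1,v_3], [v_0,v_2,v_4], [v_0,v_3,v_4], [v_1,v_2,v_4], [v_1,v_3,v_4]

giving chain groups C_0 ≅ Z^5, C_1 ≅ Z^9, C_2 ≅ Z^6.

Boundary ∂_1: C_1 → C_0 is given by ∂[p,q] = [q] − [p]. For instance
  ∂[v_3,v_4] = [v_4] − [v_3].
The 5×9 boundary matrix has rank 4 and Smith normal form diag(1,1,1,1).

Boundary ∂_2: C_2 → C_1 maps a triangle to the signed sum of its edges. For instance
  ∂[v_0,v_1,v_2] = [v_1,v_2] − [v_0,v_2] + [v_0,v_1],
  ∂[v_0,v_2,v_4] = [v_2,v_4] − [v_0,v_4] + [v_0,v_2].
The 9×6 boundary matrix has rank 5 and Smith normal form diag(1,1,1,1,1).

Computing H_k = (kernel of ∂_k) / (image of ∂_{k+1}):

  H_0: rank C_0 − rank ∂_1 = 5 − 4 = 1, and the invariant factors of ∂_1 are all 1, so H_0 = Z.
  H_1: rank ker ∂_1 − rank ∂_2 = (9 − 4) − 5 = 0, and the invariant factors of ∂_2 are all 1, so H_1 = 0.
  H_2: rank ker ∂_2 − rank ∂_3 = (6 − 5) − 0 = 1, and there is no ∂_3, so H_2 = Z.

As a check, the Euler characteristic is 5 − 9 + 6 = 2, which agrees with 1 − 0 + 1 = 2.
(K is a triangulation of the 2-sphere S^2.)

H_0 = Z,  H_1 = 0,  H_2 = Z.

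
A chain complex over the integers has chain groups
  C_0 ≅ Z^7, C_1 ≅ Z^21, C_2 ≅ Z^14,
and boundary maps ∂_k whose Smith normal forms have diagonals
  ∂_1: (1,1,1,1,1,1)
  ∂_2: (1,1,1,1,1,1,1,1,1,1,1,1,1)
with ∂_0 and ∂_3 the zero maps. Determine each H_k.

H_0 ≅ Z,  H_1 ≅ Z^2,  H_2 ≅ Z.

H_0: b_0 = 7 − 0 − 6 = 1; torsion from ∂_1 factors > 1: none. So H_0 ≅ Z.
H_1: b_1 = 21 − 6 − 13 = 2; torsion from ∂_2 factors > 1: none. So H_1 ≅ Z^2.
H_2: b_2 = 14 − 13 − 0 = 1; torsion from ∂_3 factors > 1: none. So H_2 ≅ Z.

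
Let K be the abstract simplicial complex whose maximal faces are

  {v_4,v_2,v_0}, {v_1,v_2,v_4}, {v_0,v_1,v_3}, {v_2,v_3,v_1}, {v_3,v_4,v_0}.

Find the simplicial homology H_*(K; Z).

Fix the vertex order v_0 < v_1 < v_2 < v_3 < v_4 and write every simplex with vertices in increasing order. Then dim K = 2 and the simplices of K are:

  0-simplices (5): [v_0], [v_1], [v_2], [v_3], [v_4]
  1-simplices (10): [v_0,v_1], [v_0,v_2], [v_0,v_3], [v_0,v_4], [v_1,v_2], [v_1,v_3], [v_1,v_4], [v_2,v_3], [v_2,v_4], [v_3,v_4]
  2-simplices (5): [v_0,v_1,v_3], [v_0,v_2,v_4], [v_0,v_3,v_4], [v_1,v_2,v_3], [v_1,v_2,v_4]

giving chain groups C_0 ≅ Z^5, C_1 ≅ Z^10, C_2 ≅ Z^5.

The boundary map ∂_1: C_1 → C_0 sends each edge [p,q] (with p < q) to q − p. For instance
  ∂[v_0,v_3] = [v_3] − [v_0].
This gives a 5×10 integer matrix of rank 4; reducing to Smith normal form yields diagonal entries (1,1,1,1).

∂_2: C_2 → C_1 acts by ∂[p,q,r] = [q,r] − [p,r] + [p,q]. For instance
  ∂[v_1,v_2,v_4] = [v_2,v_4] − [v_1,v_4] + [v_1,v_2],
  ∂[v_0,v_3,v_4] = [v_3,v_4] − [v_0,v_4] + [v_0,v_3].
The 10×5 boundary matrix has rank 5 and Smith normal form diag(1,1,1,1,1).

Now H_k = ker ∂_k / im ∂_{k+1}, so:

  H_0: rank C_0 − rank ∂_1 = 5 − 4 = 1, and the invariant factors of ∂_1 are all 1, so H_0 = Z.
  H_1: rank ker ∂_1 − rank ∂_2 = (10 − 4) − 5 = 1, and the invariant factors of ∂_2 are all 1, so H_1 = Z.
  H_2: rank ker ∂_2 − rank ∂_3 = (5 − 5) − 0 = 0, and there is no ∂_3, so H_2 = 0.

H_0 = Z,  H_1 = Z,  H_2 = 0.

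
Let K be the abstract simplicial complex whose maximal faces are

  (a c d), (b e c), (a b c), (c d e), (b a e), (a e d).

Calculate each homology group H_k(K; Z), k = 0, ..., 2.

H_0 = Z,  H_1 = 0,  H_2 = Z.

Take the total order a < b < c < d < e on the vertex set. Then K (dimension 2) consists of the simplices:

  0-simplices (5): a, b, c, d, e
  1-simplices (9): ab, ac, ad, ae, bc, be, cd, ce, de
  2-simplices (6): abc, abe, acd, ade, bce, cde

Hence C_0 ≅ Z^5, C_1 ≅ Z^9, C_2 ≅ Z^6.

The boundary map ∂_1: C_1 → C_0 maps an edge to its endpoints' difference, ∂[p,q] = q − p. For instance
  ∂cd = d − c.
The 5×9 boundary matrix has rank 4 and Smith normal form diag(1,1,1,1).

∂_2: C_2 → C_1 acts by ∂[p,q,r] = [q,r] − [p,r] + [p,q]. For instance
  ∂bce = ce − be + bc,
  ∂acd = cd − ad + ac.
The 9×6 boundary matrix has rank 5 and Smith normal form diag(1,1,1,1,1).

Reading off H_k = ker ∂_k / im ∂_{k+1}:

  H_0: rank C_0 − rank ∂_1 = 5 − 4 = 1, and the invariant factors of ∂_1 are all 1, so H_0 ≅ Z.
  H_1: rank ker ∂_1 − rank ∂_2 = (9 − 4) − 5 = 0, and the invariant factors of ∂_2 are all 1, so H_1 ≅ 0.
  H_2: rank ker ∂_2 − rank ∂_3 = (6 − 5) − 0 = 1, and there is no ∂_3, so H_2 ≅ Z.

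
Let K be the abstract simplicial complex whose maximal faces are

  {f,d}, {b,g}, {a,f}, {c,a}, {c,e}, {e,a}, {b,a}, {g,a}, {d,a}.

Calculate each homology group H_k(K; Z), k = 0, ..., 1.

H_0 ≅ Z,  H_1 ≅ Z^3.

Order the vertices as a < b < c < d < e < f < g. Listing each simplex with vertices in this order, K has dimension 1 with simplices:

  0-simplices (7): a, b, c, d, e, f, g
  1-simplices (9): ab, ac, ad, ae, af, ag, bg, ce, df

giving chain groups C_0 ≅ Z^7, C_1 ≅ Z^9.

Boundary ∂_1: C_1 → C_0 is given by ∂[p,q] = [q] − [p].
The resulting 7×9 matrix has rank 6, and its Smith normal form has invariant factors (1,1,1,1,1,1).

Now H_k = ker ∂_k / im ∂_{k+1}, so:

  H_0: rank C_0 − rank ∂_1 = 7 − 6 = 1, and the invariant factors of ∂_1 are all 1, so H_0 = Z.
  H_1: rank ker ∂_1 − rank ∂_2 = (9 − 6) − 0 = 3, and there is no ∂_2, so H_1 = Z^3.

As a check, the Euler characteristic is 7 − 9 = -2, which agrees with 1 − 3 = -2.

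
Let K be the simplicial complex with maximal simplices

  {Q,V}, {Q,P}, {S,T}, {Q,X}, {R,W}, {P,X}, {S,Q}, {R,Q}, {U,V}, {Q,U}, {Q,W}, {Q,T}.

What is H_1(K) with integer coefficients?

H_1 = Z^4.

K has 9 vertices, 12 edges.
rank ∂_1 = 8, rank ∂_2 = 0 ⇒ b_1 = 12 − 8 − 0 = 4. So H_1 = Z^4.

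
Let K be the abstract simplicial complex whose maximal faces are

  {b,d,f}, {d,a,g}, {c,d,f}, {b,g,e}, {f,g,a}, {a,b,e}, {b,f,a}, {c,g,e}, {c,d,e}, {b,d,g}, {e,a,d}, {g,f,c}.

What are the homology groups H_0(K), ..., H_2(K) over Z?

Order the vertices as a < b < c < d < e < f < g. Listing each simplex with vertices in this order, K has dimension 2 with simplices:

  0-simplices (7): a, b, c, d, e, f, g
  1-simplices (18): ab, ad, ae, af, ag, bd, be, bf, bg, cd, ce, cf, cg, de, df, dg, eg, fg
  2-simplices (12): abe, abf, ade, adg, afg, bdf, bdg, beg, cde, cdf, ceg, cfg

so the chain groups are C_0 ≅ Z^7, C_1 ≅ Z^18, C_2 ≅ Z^12.

Boundary ∂_1: C_1 → C_0 sends each edge [p,q] (with p < q) to q − p. For instance
  ∂fg = g − f.
This gives a 7×18 integer matrix of rank 6; reducing to Smith normal form yields diagonal entries (1,1,1,1,1,1).

∂_2: C_2 → C_1 maps a triangle to the signed sum of its edges. For instance
  ∂cdf = df − cf + cd,
  ∂ade = de − ae + ad.
As a 18×12 matrix over Z this has rank 12, with invariant factors (1,1,1,1,1,1,1,1,1,1,1,2).

Reading off H_k = ker ∂_k / im ∂_{k+1}:

  H_0: rank C_0 − rank ∂_1 = 7 − 6 = 1, and the invariant factors of ∂_1 are all 1, so H_0 = Z.
  H_1: rank ker ∂_1 − rank ∂_2 = (18 − 6) − 12 = 0, and ∂_2 has invariant factor 2 > 1, so H_1 = Z/2.
  H_2: rank ker ∂_2 − rank ∂_3 = (12 − 12) − 0 = 0, and there is no ∂_3, so H_2 = 0.

As a check, the Euler characteristic is 7 − 18 + 12 = 1, which agrees with 1 − 0 + 0 = 1.
(K is a triangulation of the real projective plane RP^2.)

H_0 ≅ Z,  H_1 ≅ Z/2,  H_2 = 0.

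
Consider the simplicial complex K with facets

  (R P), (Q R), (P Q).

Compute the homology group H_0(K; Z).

We work with the vertex ordering P < Q < R. The simplices of K, each written with vertices in increasing order, are:

  0-simplices (3): P, Q, R
  1-simplices (3): PQ, PR, QR

so the chain groups are C_0 ≅ Z^3, C_1 ≅ Z^3.

Boundary ∂_1: C_1 → C_0 sends each edge [p,q] (with p < q) to q − p. For instance
  ∂PR = R − P.
This gives a 3×3 integer matrix of rank 2; reducing to Smith normal form yields diagonal entries (1,1).

Reading off H_k = ker ∂_k / im ∂_{k+1}:

  H_0: rank C_0 − rank ∂_1 = 3 − 2 = 1, and the invariant factors of ∂_1 are all 1, so H_0 ≅ Z.

H_0 = Z.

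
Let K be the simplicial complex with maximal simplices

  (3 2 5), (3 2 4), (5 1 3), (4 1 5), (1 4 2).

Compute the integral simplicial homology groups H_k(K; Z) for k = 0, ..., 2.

H_0 = Z,  H_1 = Z,  H_2 = 0.

Take the total order 1 < 2 < 3 < 4 < 5 on the vertex set. Then K (dimension 2) consists of the simplices:

  0-simplices (5): [1], [2], [3], [4], [5]
  1-simplices (10): [1,2], [1,3], [1,4], [1,5], [2,3], [2,4], [2,5], [3,4], [3,5], [4,5]
  2-simplices (5): [1,2,4], [1,3,5], [1,4,5], [2,3,4], [2,3,5]

so the chain groups are C_0 ≅ Z^5, C_1 ≅ Z^10, C_2 ≅ Z^5.

∂_1: C_1 → C_0 is given by ∂[p,q] = [q] − [p]. For instance
  ∂[1,2] = [2] − [1].
This gives a 5×10 integer matrix of rank 4; reducing to Smith normal form yields diagonal entries (1,1,1,1).

∂_2: C_2 → C_1 maps a triangle to the signed sum of its edges. For instance
  ∂[1,4,5] = [4,5] − [1,5] + [1,4],
  ∂[1,3,5] = [3,5] − [1,5] + [1,3].
The resulting 10×5 matrix has rank 5, and its Smith normal form has invariant factors (1,1,1,1,1).

Reading off H_k = ker ∂_k / im ∂_{k+1}:

  H_0: rank C_0 − rank ∂_1 = 5 − 4 = 1, and the invariant factors of ∂_1 are all 1, so H_0 = Z.
  H_1: rank ker ∂_1 − rank ∂_2 = (10 − 4) − 5 = 1, and the invariant factors of ∂_2 are all 1, so H_1 = Z.
  H_2: rank ker ∂_2 − rank ∂_3 = (5 − 5) − 0 = 0, and there is no ∂_3, so H_2 = 0.

(K is a triangulation of the Möbius band.)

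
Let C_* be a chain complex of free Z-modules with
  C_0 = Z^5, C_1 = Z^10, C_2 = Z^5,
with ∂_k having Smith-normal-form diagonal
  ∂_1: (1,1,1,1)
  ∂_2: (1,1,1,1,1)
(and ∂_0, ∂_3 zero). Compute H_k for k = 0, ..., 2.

H_0 = Z,  H_1 = Z,  H_2 = 0.

H_0: b_0 = 5 − 0 − 4 = 1; torsion from ∂_1 factors > 1: none. So H_0 = Z.
H_1: b_1 = 10 − 4 − 5 = 1; torsion from ∂_2 factors > 1: none. So H_1 = Z.
H_2: b_2 = 5 − 5 − 0 = 0; torsion from ∂_3 factors > 1: none. So H_2 = 0.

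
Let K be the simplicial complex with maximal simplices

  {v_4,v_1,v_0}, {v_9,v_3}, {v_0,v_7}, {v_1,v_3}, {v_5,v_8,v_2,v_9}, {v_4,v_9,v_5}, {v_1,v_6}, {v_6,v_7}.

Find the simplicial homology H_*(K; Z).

H_0 ≅ Z,  H_1 ≅ Z^2,  H_2 = 0,  H_3 = 0.

K has 10 vertices, 16 edges, 6 triangles, 1 3-simplex.
rank ∂_0 = 0, rank ∂_1 = 9 ⇒ b_0 = 10 − 0 − 9 = 1; all invariant factors of ∂_1 are 1 so no torsion. So H_0 ≅ Z.
rank ∂_1 = 9, rank ∂_2 = 5 ⇒ b_1 = 16 − 9 − 5 = 2; all invariant factors of ∂_2 are 1 so no torsion. So H_1 ≅ Z^2.
rank ∂_2 = 5, rank ∂_3 = 1 ⇒ b_2 = 6 − 5 − 1 = 0; all invariant factors of ∂_3 are 1 so no torsion. So H_2 ≅ 0.
rank ∂_3 = 1, rank ∂_4 = 0 ⇒ b_3 = 1 − 1 − 0 = 0. So H_3 ≅ 0.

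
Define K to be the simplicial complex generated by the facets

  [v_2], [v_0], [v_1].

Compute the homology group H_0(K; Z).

H_0 ≅ Z^3.

Order the vertices as v_0 < v_1 < v_2. Listing each simplex with vertices in this order, K has dimension 0 with simplices:

  0-simplices (3): [v_0], [v_1], [v_2]

Hence C_0 ≅ Z^3.

Now H_k = ker ∂_k / im ∂_{k+1}, so:

  H_0: rank C_0 − rank ∂_1 = 3 − 0 = 3, and there is no ∂_1, so H_0 = Z^3.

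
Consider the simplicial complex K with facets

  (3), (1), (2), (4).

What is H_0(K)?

H_0 = Z^4.

K has 4 vertices.
rank ∂_0 = 0, rank ∂_1 = 0 ⇒ b_0 = 4 − 0 − 0 = 4. So H_0 = Z^4.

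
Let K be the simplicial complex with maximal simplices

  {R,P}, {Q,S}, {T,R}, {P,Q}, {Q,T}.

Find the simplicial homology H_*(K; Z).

Take the total order P < Q < R < S < T on the vertex set. Then K (dimension 1) consists of the simplices:

  0-simplices (5): P, Q, R, S, T
  1-simplices (5): PQ, PR, QS, QT, RT

Hence C_0 ≅ Z^5, C_1 ≅ Z^5.

∂_1: C_1 → C_0 is given by ∂[p,q] = [q] − [p]. For instance
  ∂PQ = Q − P.
This gives a 5×5 integer matrix of rank 4; reducing to Smith normal form yields diagonal entries (1,1,1,1).

Computing H_k = (kernel of ∂_k) / (image of ∂_{k+1}):

  H_0: rank C_0 − rank ∂_1 = 5 − 4 = 1, and the invariant factors of ∂_1 are all 1, so H_0 ≅ Z.
  H_1: rank ker ∂_1 − rank ∂_2 = (5 − 4) − 0 = 1, and there is no ∂_2, so H_1 ≅ Z.

H_0 ≅ Z,  H_1 ≅ Z.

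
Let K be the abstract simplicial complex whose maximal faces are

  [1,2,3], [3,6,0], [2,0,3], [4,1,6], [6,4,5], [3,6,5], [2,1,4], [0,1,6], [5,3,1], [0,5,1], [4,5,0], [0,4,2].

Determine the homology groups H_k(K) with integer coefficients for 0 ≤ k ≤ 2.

Fix the vertex order 0 < 1 < 2 < 3 < 4 < 5 < 6 and write every simplex with vertices in increasing order. Then dim K = 2 and the simplices of K are:

  0-simplices (7): [0], [1], [2], [3], [4], [5], [6]
  1-simplices (18): [0,1], [0,2], [0,3], [0,4], [0,5], [0,6], [1,2], [1,3], [1,4], [1,5], [1,6], [2,3], [2,4], [3,5], [3,6], [4,5], [4,6], [5,6]
  2-simplices (12): [0,1,5], [0,1,6], [0,2,3], [0,2,4], [0,3,6], [0,4,5], [1,2,3], [1,2,4], [1,3,5], [1,4,6], [3,5,6], [4,5,6]

Hence C_0 ≅ Z^7, C_1 ≅ Z^18, C_2 ≅ Z^12.

Boundary ∂_1: C_1 → C_0 is given by ∂[p,q] = [q] − [p].
The resulting 7×18 matrix has rank 6, and its Smith normal form has invariant factors (1,1,1,1,1,1).

Boundary ∂_2: C_2 → C_1 sends each 2-simplex [p,q,r] to [q,r] − [p,r] + [p,q]. For instance
  ∂[0,1,5] = [1,5] − [0,5] + [0,1],
  ∂[0,4,5] = [4,5] − [0,5] + [0,4].
As a 18×12 matrix over Z this has rank 12, with invariant factors (1,1,1,1,1,1,1,1,1,1,1,2).

From H_k ≅ ker(∂_k) / im(∂_{k+1}) we obtain:

  H_0: rank C_0 − rank ∂_1 = 7 − 6 = 1, and the invariant factors of ∂_1 are all 1, so H_0 = Z.
  H_1: rank ker ∂_1 − rank ∂_2 = (18 − 6) − 12 = 0, and ∂_2 has invariant factor 2 > 1, so H_1 = Z/2Z.
  H_2: rank ker ∂_2 − rank ∂_3 = (12 − 12) − 0 = 0, and there is no ∂_3, so H_2 = 0.

As a check, the Euler characteristic is 7 − 18 + 12 = 1, which agrees with 1 − 0 + 0 = 1.

H_0 ≅ Z,  H_1 ≅ Z/2Z,  H_2 = 0.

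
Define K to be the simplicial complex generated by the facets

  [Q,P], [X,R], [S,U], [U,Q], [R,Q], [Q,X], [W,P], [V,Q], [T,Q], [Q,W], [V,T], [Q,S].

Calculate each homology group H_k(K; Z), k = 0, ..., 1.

We work with the vertex ordering P < Q < R < S < T < U < V < W < X. The simplices of K, each written with vertices in increasing order, are:

  0-simplices (9): P, Q, R, S, T, U, V, W, X
  1-simplices (12): PQ, PW, QR, QS, QT, QU, QV, QW, QX, RX, SU, TV

so the chain groups are C_0 ≅ Z^9, C_1 ≅ Z^12.

The boundary map ∂_1: C_1 → C_0 sends each edge [p,q] (with p < q) to q − p. For instance
  ∂QS = S − Q.
As a 9×12 matrix over Z this has rank 8, with invariant factors (1,1,1,1,1,1,1,1).

Computing H_k = (kernel of ∂_k) / (image of ∂_{k+1}):

  H_0: rank C_0 − rank ∂_1 = 9 − 8 = 1, and the invariant factors of ∂_1 are all 1, so H_0 ≅ Z.
  H_1: rank ker ∂_1 − rank ∂_2 = (12 − 8) − 0 = 4, and there is no ∂_2, so H_1 ≅ Z^4.

(K is a triangulation of a wedge of 4 circles.)

H_0 = Z,  H_1 = Z^4.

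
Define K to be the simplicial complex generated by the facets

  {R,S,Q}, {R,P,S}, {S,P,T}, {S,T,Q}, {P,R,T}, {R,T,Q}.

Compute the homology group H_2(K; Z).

Take the total order P < Q < R < S < T on the vertex set. Then K (dimension 2) consists of the simplices:

  0-simplices (5): P, Q, R, S, T
  1-simplices (9): PR, PS, PT, QR, QS, QT, RS, RT, ST
  2-simplices (6): PRS, PRT, PST, QRS, QRT, QST

Hence C_0 ≅ Z^5, C_1 ≅ Z^9, C_2 ≅ Z^6.

∂_1: C_1 → C_0 maps an edge to its endpoints' difference, ∂[p,q] = q − p. For instance
  ∂PT = T − P.
The resulting 5×9 matrix has rank 4, and its Smith normal form has invariant factors (1,1,1,1).

The boundary map ∂_2: C_2 → C_1 maps a triangle to the signed sum of its edges. For instance
  ∂QST = ST − QT + QS,
  ∂QRS = RS − QS + QR.
This gives a 9×6 integer matrix of rank 5; reducing to Smith normal form yields diagonal entries (1,1,1,1,1).

Computing H_k = (kernel of ∂_k) / (image of ∂_{k+1}):

  H_2: rank ker ∂_2 − rank ∂_3 = (6 − 5) − 0 = 1, and there is no ∂_3, so H_2 ≅ Z.

H_2 ≅ Z.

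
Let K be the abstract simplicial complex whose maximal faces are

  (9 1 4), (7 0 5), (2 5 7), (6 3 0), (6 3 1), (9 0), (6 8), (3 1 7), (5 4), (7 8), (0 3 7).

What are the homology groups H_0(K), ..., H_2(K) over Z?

H_0 ≅ Z,  H_1 ≅ Z^3,  H_2 = 0.

Order the vertices as 0 < 1 < 2 < 3 < 4 < 5 < 6 < 7 < 8 < 9. Listing each simplex with vertices in this order, K has dimension 2 with simplices:

  0-simplices (10): [0], [1], [2], [3], [4], [5], [6], [7], [8], [9]
  1-simplices (19): [0,3], [0,5], [0,6], [0,7], [0,9], [1,3], [1,4], [1,6], [1,7], [1,9], [2,5], [2,7], [3,6], [3,7], [4,5], [4,9], [5,7], [6,8], [7,8]
  2-simplices (7): [0,3,6], [0,3,7], [0,5,7], [1,3,6], [1,3,7], [1,4,9], [2,5,7]

so the chain groups are C_0 ≅ Z^10, C_1 ≅ Z^19, C_2 ≅ Z^7.

The boundary map ∂_1: C_1 → C_0 is given by ∂[p,q] = [q] − [p]. For instance
  ∂[1,6] = [6] − [1].
The 10×19 boundary matrix has rank 9 and Smith normal form diag(1,1,1,1,1,1,1,1,1).

The boundary map ∂_2: C_2 → C_1 sends each 2-simplex [p,q,r] to [q,r] − [p,r] + [p,q]. For instance
  ∂[2,5,7] = [5,7] − [2,7] + [2,5],
  ∂[1,4,9] = [4,9] − [1,9] + [1,4].
The resulting 19×7 matrix has rank 7, and its Smith normal form has invariant factors (1,1,1,1,1,1,1).

From H_k ≅ ker(∂_k) / im(∂_{k+1}) we obtain:

  H_0: rank C_0 − rank ∂_1 = 10 − 9 = 1, and the invariant factors of ∂_1 are all 1, so H_0 = Z.
  H_1: rank ker ∂_1 − rank ∂_2 = (19 − 9) − 7 = 3, and the invariant factors of ∂_2 are all 1, so H_1 = Z^3.
  H_2: rank ker ∂_2 − rank ∂_3 = (7 − 7) − 0 = 0, and there is no ∂_3, so H_2 = 0.

As a check, the Euler characteristic is 10 − 19 + 7 = -2, which agrees with 1 − 3 + 0 = -2.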